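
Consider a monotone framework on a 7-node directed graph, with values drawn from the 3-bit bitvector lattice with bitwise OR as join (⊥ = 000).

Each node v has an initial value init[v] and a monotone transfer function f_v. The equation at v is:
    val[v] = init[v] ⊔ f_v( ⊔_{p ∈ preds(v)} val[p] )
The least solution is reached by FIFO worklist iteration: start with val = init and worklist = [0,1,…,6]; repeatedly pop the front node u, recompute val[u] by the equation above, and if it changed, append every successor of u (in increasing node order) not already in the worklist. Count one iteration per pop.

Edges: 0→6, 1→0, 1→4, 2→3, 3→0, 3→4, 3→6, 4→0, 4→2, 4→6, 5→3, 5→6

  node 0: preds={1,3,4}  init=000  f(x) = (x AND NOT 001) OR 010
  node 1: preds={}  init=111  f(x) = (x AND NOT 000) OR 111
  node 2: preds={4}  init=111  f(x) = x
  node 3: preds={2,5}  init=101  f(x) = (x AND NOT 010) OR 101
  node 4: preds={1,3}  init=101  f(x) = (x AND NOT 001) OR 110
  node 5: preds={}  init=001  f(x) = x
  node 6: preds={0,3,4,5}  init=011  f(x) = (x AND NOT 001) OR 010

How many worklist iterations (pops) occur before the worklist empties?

9

Trace (9 dequeues):
  [1] u=0 | in 111 | out 110 | prev 000 | push {}
  [2] u=1 | in 000 | out 111 | ==
  [3] u=2 | in 101 | out 111 | ==
  [4] u=3 | in 111 | out 101 | ==
  [5] u=4 | in 111 | out 111 | prev 101 | push {0,2}
  [6] u=5 | in 000 | out 001 | ==
  [7] u=6 | in 111 | out 111 | prev 011 | push {}
  [8] u=0 | in 111 | out 110 | ==
  [9] u=2 | in 111 | out 111 | ==

Converged values:
  [0] 110
  [1] 111
  [2] 111
  [3] 101
  [4] 111
  [5] 001
  [6] 111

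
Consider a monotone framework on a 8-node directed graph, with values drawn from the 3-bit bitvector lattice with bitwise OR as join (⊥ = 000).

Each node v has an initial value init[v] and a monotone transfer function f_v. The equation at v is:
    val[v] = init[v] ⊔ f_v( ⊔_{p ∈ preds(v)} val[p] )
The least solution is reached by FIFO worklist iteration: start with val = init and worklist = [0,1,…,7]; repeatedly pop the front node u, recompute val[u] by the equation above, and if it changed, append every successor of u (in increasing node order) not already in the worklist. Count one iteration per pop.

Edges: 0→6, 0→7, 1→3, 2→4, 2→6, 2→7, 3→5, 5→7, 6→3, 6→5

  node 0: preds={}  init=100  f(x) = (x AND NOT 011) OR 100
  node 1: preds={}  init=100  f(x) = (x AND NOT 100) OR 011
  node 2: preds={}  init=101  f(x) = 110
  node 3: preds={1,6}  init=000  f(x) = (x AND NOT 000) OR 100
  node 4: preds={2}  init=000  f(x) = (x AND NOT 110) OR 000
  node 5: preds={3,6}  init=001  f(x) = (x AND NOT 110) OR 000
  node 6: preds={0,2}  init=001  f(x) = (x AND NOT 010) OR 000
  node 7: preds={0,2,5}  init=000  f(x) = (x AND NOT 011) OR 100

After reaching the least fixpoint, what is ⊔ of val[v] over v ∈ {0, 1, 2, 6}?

Iteration log — 10 steps:
  step 1. node 0  ⊔preds=000  new=100  stable
  step 2. node 1  ⊔preds=000  new=111  old=100  +wl: 
  step 3. node 2  ⊔preds=000  new=111  old=101  +wl: 
  step 4. node 3  ⊔preds=111  new=111  old=000  +wl: 
  step 5. node 4  ⊔preds=111  new=001  old=000  +wl: 
  step 6. node 5  ⊔preds=111  new=001  stable
  step 7. node 6  ⊔preds=111  new=101  old=001  +wl: 3,5
  step 8. node 7  ⊔preds=111  new=100  old=000  +wl: 
  step 9. node 3  ⊔preds=111  new=111  stable
  step 10. node 5  ⊔preds=111  new=001  stable

Least fixpoint reached:
  node 0: 100
  node 1: 111
  node 2: 111
  node 3: 111
  node 4: 001
  node 5: 001
  node 6: 101
  node 7: 100

111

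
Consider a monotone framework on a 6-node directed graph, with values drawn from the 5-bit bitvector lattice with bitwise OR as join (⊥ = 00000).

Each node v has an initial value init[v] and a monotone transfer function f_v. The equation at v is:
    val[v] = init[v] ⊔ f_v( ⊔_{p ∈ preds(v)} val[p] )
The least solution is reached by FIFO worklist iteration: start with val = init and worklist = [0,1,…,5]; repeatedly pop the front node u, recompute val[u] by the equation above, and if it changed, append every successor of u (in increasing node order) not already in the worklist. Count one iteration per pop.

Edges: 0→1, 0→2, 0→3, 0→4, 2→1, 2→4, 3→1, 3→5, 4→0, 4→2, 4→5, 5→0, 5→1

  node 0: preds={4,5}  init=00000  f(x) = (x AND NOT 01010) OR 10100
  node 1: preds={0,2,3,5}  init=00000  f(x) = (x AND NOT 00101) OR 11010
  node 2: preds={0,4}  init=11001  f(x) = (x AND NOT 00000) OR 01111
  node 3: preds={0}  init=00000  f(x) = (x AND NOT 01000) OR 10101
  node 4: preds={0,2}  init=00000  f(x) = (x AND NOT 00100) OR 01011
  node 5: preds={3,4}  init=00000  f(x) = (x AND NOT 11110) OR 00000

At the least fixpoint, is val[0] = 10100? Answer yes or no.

no

Trace (12 dequeues):
  [1] u=0 | in 00000 | out 10100 | prev 00000 | push {}
  [2] u=1 | in 11101 | out 11010 | prev 00000 | push {}
  [3] u=2 | in 10100 | out 11111 | prev 11001 | push {1}
  [4] u=3 | in 10100 | out 10101 | prev 00000 | push {}
  [5] u=4 | in 11111 | out 11011 | prev 00000 | push {0,2}
  [6] u=5 | in 11111 | out 00001 | prev 00000 | push {}
  [7] u=1 | in 11111 | out 11010 | ==
  [8] u=0 | in 11011 | out 10101 | prev 10100 | push {1,3,4}
  [9] u=2 | in 11111 | out 11111 | ==
  [10] u=1 | in 11111 | out 11010 | ==
  [11] u=3 | in 10101 | out 10101 | ==
  [12] u=4 | in 11111 | out 11011 | ==

Converged values:
  [0] 10101
  [1] 11010
  [2] 11111
  [3] 10101
  [4] 11011
  [5] 00001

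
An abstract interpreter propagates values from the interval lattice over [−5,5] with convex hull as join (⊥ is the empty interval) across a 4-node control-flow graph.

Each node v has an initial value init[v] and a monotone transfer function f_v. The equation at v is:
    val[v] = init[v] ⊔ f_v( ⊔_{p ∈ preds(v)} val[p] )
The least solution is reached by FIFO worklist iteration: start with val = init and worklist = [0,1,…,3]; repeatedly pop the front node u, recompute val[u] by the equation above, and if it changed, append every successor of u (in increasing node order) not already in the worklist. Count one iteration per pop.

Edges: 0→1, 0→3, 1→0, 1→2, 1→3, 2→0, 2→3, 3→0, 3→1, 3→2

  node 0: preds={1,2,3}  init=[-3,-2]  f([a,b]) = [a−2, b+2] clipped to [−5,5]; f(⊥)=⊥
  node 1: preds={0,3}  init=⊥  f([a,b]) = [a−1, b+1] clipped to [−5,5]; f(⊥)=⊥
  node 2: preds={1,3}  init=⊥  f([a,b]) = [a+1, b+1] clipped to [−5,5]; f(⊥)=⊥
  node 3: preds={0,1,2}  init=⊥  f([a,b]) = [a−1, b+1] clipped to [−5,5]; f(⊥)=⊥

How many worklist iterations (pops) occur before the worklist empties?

Trace (13 dequeues):
  [1] u=0 | in ⊥ | out [-3,-2] | ==
  [2] u=1 | in [-3,-2] | out [-4,-1] | prev ⊥ | push {0}
  [3] u=2 | in [-4,-1] | out [-3,0] | prev ⊥ | push {}
  [4] u=3 | in [-4,0] | out [-5,1] | prev ⊥ | push {1,2}
  [5] u=0 | in [-5,1] | out [-5,3] | prev [-3,-2] | push {3}
  [6] u=1 | in [-5,3] | out [-5,4] | prev [-4,-1] | push {0}
  [7] u=2 | in [-5,4] | out [-4,5] | prev [-3,0] | push {}
  [8] u=3 | in [-5,5] | out [-5,5] | prev [-5,1] | push {1,2}
  [9] u=0 | in [-5,5] | out [-5,5] | prev [-5,3] | push {3}
  [10] u=1 | in [-5,5] | out [-5,5] | prev [-5,4] | push {0}
  [11] u=2 | in [-5,5] | out [-4,5] | ==
  [12] u=3 | in [-5,5] | out [-5,5] | ==
  [13] u=0 | in [-5,5] | out [-5,5] | ==

Converged values:
  [0] [-5,5]
  [1] [-5,5]
  [2] [-4,5]
  [3] [-5,5]

13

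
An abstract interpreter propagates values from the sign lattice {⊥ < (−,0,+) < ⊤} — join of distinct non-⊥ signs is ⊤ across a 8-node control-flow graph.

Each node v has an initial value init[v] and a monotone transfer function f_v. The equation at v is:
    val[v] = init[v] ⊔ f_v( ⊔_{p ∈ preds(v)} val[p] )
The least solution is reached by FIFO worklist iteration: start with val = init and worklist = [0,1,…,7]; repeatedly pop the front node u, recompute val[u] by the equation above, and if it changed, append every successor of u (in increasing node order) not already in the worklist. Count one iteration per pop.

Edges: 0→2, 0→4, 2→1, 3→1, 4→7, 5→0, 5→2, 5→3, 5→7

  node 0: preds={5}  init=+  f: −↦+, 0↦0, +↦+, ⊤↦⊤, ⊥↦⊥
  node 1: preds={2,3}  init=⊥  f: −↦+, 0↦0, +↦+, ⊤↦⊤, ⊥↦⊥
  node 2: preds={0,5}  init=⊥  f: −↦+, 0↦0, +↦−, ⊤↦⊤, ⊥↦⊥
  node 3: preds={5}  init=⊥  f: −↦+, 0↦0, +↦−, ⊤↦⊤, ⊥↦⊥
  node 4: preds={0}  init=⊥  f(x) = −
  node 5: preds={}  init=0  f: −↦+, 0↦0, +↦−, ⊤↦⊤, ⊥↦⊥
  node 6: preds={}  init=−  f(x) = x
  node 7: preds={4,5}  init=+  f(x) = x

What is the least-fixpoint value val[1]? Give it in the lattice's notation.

Iteration log — 9 steps:
  step 1. node 0  ⊔preds=0  new=⊤  old=+  +wl: 
  step 2. node 1  ⊔preds=⊥  new=⊥  stable
  step 3. node 2  ⊔preds=⊤  new=⊤  old=⊥  +wl: 1
  step 4. node 3  ⊔preds=0  new=0  old=⊥  +wl: 
  step 5. node 4  ⊔preds=⊤  new=−  old=⊥  +wl: 
  step 6. node 5  ⊔preds=⊥  new=0  stable
  step 7. node 6  ⊔preds=⊥  new=−  stable
  step 8. node 7  ⊔preds=⊤  new=⊤  old=+  +wl: 
  step 9. node 1  ⊔preds=⊤  new=⊤  old=⊥  +wl: 

Least fixpoint reached:
  node 0: ⊤
  node 1: ⊤
  node 2: ⊤
  node 3: 0
  node 4: −
  node 5: 0
  node 6: −
  node 7: ⊤

⊤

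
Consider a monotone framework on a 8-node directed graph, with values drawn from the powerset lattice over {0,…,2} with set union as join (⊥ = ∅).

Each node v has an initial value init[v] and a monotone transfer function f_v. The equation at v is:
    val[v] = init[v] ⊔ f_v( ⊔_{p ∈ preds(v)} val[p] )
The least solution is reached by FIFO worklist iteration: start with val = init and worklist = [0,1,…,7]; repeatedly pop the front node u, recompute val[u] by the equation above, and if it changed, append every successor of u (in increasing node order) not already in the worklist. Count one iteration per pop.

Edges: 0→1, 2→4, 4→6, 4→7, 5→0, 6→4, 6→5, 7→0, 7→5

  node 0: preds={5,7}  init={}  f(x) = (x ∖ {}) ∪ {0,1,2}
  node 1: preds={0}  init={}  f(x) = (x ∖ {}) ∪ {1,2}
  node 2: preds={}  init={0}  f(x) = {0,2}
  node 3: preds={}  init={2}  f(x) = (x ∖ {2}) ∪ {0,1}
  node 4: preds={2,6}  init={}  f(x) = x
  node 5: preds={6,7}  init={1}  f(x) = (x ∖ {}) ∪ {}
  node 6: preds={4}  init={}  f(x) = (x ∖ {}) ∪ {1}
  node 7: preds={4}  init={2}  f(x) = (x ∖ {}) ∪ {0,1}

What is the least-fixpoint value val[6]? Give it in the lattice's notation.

{0,1,2}

Trace (14 dequeues):
  [1] u=0 | in {1,2} | out {0,1,2} | prev {} | push {}
  [2] u=1 | in {0,1,2} | out {0,1,2} | prev {} | push {}
  [3] u=2 | in {} | out {0,2} | prev {0} | push {}
  [4] u=3 | in {} | out {0,1,2} | prev {2} | push {}
  [5] u=4 | in {0,2} | out {0,2} | prev {} | push {}
  [6] u=5 | in {2} | out {1,2} | prev {1} | push {0}
  [7] u=6 | in {0,2} | out {0,1,2} | prev {} | push {4,5}
  [8] u=7 | in {0,2} | out {0,1,2} | prev {2} | push {}
  [9] u=0 | in {0,1,2} | out {0,1,2} | ==
  [10] u=4 | in {0,1,2} | out {0,1,2} | prev {0,2} | push {6,7}
  [11] u=5 | in {0,1,2} | out {0,1,2} | prev {1,2} | push {0}
  [12] u=6 | in {0,1,2} | out {0,1,2} | ==
  [13] u=7 | in {0,1,2} | out {0,1,2} | ==
  [14] u=0 | in {0,1,2} | out {0,1,2} | ==

Converged values:
  [0] {0,1,2}
  [1] {0,1,2}
  [2] {0,2}
  [3] {0,1,2}
  [4] {0,1,2}
  [5] {0,1,2}
  [6] {0,1,2}
  [7] {0,1,2}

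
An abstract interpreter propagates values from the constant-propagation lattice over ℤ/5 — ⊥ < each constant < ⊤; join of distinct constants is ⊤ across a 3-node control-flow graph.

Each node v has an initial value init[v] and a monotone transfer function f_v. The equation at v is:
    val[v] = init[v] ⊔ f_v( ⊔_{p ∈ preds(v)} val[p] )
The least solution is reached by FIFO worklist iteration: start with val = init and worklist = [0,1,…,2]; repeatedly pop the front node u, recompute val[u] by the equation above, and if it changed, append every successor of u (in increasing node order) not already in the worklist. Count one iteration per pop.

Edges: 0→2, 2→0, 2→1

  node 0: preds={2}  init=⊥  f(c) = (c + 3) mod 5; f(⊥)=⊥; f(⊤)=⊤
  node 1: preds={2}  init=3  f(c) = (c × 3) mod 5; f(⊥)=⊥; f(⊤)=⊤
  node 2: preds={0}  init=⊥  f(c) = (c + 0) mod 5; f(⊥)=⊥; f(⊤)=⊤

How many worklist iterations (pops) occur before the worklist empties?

3

Trace (3 dequeues):
  [1] u=0 | in ⊥ | out ⊥ | ==
  [2] u=1 | in ⊥ | out 3 | ==
  [3] u=2 | in ⊥ | out ⊥ | ==

Converged values:
  [0] ⊥
  [1] 3
  [2] ⊥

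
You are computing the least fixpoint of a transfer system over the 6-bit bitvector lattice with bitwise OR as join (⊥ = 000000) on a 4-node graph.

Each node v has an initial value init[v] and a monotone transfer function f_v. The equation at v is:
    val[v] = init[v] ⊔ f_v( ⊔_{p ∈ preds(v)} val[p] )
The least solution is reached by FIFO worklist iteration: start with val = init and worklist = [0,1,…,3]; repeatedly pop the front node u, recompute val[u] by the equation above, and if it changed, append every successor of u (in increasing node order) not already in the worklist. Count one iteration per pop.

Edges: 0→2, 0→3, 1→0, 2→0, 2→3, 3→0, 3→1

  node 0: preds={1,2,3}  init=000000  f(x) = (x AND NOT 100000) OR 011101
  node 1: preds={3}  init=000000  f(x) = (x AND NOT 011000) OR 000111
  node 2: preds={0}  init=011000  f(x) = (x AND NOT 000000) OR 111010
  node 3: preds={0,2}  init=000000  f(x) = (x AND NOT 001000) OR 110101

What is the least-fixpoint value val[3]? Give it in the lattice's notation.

Worklist (9 pops):
  #1 pop 0: in=011000 → 011101 (was 000000); enqueue []
  #2 pop 1: in=000000 → 000111 (was 000000); enqueue [0]
  #3 pop 2: in=011101 → 111111 (was 011000); enqueue []
  #4 pop 3: in=111111 → 110111 (was 000000); enqueue [1]
  #5 pop 0: in=111111 → 011111 (was 011101); enqueue [2,3]
  #6 pop 1: in=110111 → 100111 (was 000111); enqueue [0]
  #7 pop 2: in=011111 → 111111 (no change)
  #8 pop 3: in=111111 → 110111 (no change)
  #9 pop 0: in=111111 → 011111 (no change)

Fixpoint:
  val[0] = 011111
  val[1] = 100111
  val[2] = 111111
  val[3] = 110111

110111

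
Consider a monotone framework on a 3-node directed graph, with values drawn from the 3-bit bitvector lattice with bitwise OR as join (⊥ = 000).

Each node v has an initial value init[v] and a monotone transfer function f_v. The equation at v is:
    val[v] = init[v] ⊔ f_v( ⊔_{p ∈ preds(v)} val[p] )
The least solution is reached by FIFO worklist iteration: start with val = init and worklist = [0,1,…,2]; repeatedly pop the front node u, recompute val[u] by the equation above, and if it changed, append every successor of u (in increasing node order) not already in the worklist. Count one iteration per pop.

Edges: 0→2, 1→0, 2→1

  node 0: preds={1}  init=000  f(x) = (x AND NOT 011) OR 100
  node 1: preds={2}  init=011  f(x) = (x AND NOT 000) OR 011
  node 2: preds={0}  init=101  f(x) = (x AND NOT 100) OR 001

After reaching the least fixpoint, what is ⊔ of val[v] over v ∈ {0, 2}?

Worklist (4 pops):
  #1 pop 0: in=011 → 100 (was 000); enqueue []
  #2 pop 1: in=101 → 111 (was 011); enqueue [0]
  #3 pop 2: in=100 → 101 (no change)
  #4 pop 0: in=111 → 100 (no change)

Fixpoint:
  val[0] = 100
  val[1] = 111
  val[2] = 101

101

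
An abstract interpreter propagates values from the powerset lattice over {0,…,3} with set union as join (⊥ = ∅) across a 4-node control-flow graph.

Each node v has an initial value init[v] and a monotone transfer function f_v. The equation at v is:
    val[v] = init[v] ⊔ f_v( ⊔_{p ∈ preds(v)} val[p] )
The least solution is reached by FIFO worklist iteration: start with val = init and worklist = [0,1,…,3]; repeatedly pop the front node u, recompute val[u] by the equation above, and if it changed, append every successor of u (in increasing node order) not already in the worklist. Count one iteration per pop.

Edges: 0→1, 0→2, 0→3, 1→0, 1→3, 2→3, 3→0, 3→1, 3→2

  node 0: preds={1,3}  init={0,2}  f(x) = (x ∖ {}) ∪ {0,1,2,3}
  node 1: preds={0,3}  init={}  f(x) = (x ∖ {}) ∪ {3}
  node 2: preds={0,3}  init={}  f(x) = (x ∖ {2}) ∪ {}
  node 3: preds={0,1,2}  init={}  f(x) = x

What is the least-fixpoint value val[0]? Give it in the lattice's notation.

Trace (7 dequeues):
  [1] u=0 | in {} | out {0,1,2,3} | prev {0,2} | push {}
  [2] u=1 | in {0,1,2,3} | out {0,1,2,3} | prev {} | push {0}
  [3] u=2 | in {0,1,2,3} | out {0,1,3} | prev {} | push {}
  [4] u=3 | in {0,1,2,3} | out {0,1,2,3} | prev {} | push {1,2}
  [5] u=0 | in {0,1,2,3} | out {0,1,2,3} | ==
  [6] u=1 | in {0,1,2,3} | out {0,1,2,3} | ==
  [7] u=2 | in {0,1,2,3} | out {0,1,3} | ==

Converged values:
  [0] {0,1,2,3}
  [1] {0,1,2,3}
  [2] {0,1,3}
  [3] {0,1,2,3}

{0,1,2,3}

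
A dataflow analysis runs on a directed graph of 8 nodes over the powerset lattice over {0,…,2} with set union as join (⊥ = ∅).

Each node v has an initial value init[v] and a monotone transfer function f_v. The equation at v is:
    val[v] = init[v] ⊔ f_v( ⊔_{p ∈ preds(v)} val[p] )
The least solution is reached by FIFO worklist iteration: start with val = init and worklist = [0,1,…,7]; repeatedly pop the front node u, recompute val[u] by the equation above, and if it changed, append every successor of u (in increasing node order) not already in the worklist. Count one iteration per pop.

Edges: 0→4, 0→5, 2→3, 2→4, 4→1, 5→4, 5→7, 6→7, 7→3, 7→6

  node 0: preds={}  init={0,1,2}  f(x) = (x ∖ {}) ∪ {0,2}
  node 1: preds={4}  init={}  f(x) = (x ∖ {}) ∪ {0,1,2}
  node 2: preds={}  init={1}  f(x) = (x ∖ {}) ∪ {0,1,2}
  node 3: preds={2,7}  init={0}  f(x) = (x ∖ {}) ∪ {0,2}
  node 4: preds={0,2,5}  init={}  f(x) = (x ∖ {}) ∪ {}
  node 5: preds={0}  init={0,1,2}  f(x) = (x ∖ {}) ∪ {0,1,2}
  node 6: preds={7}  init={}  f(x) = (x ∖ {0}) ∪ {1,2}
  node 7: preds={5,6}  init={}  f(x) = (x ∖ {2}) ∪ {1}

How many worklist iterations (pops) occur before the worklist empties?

Iteration log — 11 steps:
  step 1. node 0  ⊔preds={}  new={0,1,2}  stable
  step 2. node 1  ⊔preds={}  new={0,1,2}  old={}  +wl: 
  step 3. node 2  ⊔preds={}  new={0,1,2}  old={1}  +wl: 
  step 4. node 3  ⊔preds={0,1,2}  new={0,1,2}  old={0}  +wl: 
  step 5. node 4  ⊔preds={0,1,2}  new={0,1,2}  old={}  +wl: 1
  step 6. node 5  ⊔preds={0,1,2}  new={0,1,2}  stable
  step 7. node 6  ⊔preds={}  new={1,2}  old={}  +wl: 
  step 8. node 7  ⊔preds={0,1,2}  new={0,1}  old={}  +wl: 3,6
  step 9. node 1  ⊔preds={0,1,2}  new={0,1,2}  stable
  step 10. node 3  ⊔preds={0,1,2}  new={0,1,2}  stable
  step 11. node 6  ⊔preds={0,1}  new={1,2}  stable

Least fixpoint reached:
  node 0: {0,1,2}
  node 1: {0,1,2}
  node 2: {0,1,2}
  node 3: {0,1,2}
  node 4: {0,1,2}
  node 5: {0,1,2}
  node 6: {1,2}
  node 7: {0,1}

11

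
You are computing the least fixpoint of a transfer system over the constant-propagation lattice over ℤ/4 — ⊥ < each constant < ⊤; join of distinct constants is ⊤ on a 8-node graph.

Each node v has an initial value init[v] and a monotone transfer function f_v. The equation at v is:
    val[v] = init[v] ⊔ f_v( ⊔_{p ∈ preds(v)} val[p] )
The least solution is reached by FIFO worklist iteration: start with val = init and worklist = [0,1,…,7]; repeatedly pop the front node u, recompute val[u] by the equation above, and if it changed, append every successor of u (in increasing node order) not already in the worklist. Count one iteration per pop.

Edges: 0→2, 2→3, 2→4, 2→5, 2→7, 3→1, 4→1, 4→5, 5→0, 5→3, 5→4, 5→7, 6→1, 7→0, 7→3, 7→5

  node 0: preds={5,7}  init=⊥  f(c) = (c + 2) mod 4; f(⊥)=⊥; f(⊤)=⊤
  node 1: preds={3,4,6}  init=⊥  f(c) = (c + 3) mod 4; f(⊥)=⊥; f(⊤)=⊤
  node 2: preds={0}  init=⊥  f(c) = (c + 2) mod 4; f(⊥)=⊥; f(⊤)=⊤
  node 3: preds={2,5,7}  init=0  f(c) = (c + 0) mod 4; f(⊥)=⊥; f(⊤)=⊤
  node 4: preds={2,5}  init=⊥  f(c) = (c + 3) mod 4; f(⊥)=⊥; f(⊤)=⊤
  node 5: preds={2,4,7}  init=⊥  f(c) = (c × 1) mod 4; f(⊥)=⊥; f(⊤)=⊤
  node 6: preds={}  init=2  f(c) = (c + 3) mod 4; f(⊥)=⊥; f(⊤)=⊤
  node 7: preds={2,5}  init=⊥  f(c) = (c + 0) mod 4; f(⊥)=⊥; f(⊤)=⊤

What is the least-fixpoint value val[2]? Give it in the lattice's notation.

Iteration log — 8 steps:
  step 1. node 0  ⊔preds=⊥  new=⊥  stable
  step 2. node 1  ⊔preds=⊤  new=⊤  old=⊥  +wl: 
  step 3. node 2  ⊔preds=⊥  new=⊥  stable
  step 4. node 3  ⊔preds=⊥  new=0  stable
  step 5. node 4  ⊔preds=⊥  new=⊥  stable
  step 6. node 5  ⊔preds=⊥  new=⊥  stable
  step 7. node 6  ⊔preds=⊥  new=2  stable
  step 8. node 7  ⊔preds=⊥  new=⊥  stable

Least fixpoint reached:
  node 0: ⊥
  node 1: ⊤
  node 2: ⊥
  node 3: 0
  node 4: ⊥
  node 5: ⊥
  node 6: 2
  node 7: ⊥

⊥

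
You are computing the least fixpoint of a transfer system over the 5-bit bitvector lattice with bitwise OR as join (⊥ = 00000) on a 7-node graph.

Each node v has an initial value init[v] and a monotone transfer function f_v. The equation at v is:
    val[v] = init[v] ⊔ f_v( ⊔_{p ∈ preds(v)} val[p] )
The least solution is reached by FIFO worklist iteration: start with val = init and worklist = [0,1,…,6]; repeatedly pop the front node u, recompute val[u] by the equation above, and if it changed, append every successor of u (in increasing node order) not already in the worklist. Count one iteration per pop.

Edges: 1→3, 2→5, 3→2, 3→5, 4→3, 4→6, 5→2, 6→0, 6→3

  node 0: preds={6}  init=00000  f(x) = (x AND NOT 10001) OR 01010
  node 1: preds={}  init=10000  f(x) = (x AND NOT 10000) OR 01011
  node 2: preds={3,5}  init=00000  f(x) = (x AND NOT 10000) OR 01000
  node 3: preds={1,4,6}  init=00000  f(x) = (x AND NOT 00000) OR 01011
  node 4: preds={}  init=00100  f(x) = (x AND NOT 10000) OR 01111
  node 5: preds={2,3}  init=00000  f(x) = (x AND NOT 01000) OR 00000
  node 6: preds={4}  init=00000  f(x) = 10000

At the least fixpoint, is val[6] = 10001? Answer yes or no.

no

Trace (11 dequeues):
  [1] u=0 | in 00000 | out 01010 | prev 00000 | push {}
  [2] u=1 | in 00000 | out 11011 | prev 10000 | push {}
  [3] u=2 | in 00000 | out 01000 | prev 00000 | push {}
  [4] u=3 | in 11111 | out 11111 | prev 00000 | push {2}
  [5] u=4 | in 00000 | out 01111 | prev 00100 | push {3}
  [6] u=5 | in 11111 | out 10111 | prev 00000 | push {}
  [7] u=6 | in 01111 | out 10000 | prev 00000 | push {0}
  [8] u=2 | in 11111 | out 01111 | prev 01000 | push {5}
  [9] u=3 | in 11111 | out 11111 | ==
  [10] u=0 | in 10000 | out 01010 | ==
  [11] u=5 | in 11111 | out 10111 | ==

Converged values:
  [0] 01010
  [1] 11011
  [2] 01111
  [3] 11111
  [4] 01111
  [5] 10111
  [6] 10000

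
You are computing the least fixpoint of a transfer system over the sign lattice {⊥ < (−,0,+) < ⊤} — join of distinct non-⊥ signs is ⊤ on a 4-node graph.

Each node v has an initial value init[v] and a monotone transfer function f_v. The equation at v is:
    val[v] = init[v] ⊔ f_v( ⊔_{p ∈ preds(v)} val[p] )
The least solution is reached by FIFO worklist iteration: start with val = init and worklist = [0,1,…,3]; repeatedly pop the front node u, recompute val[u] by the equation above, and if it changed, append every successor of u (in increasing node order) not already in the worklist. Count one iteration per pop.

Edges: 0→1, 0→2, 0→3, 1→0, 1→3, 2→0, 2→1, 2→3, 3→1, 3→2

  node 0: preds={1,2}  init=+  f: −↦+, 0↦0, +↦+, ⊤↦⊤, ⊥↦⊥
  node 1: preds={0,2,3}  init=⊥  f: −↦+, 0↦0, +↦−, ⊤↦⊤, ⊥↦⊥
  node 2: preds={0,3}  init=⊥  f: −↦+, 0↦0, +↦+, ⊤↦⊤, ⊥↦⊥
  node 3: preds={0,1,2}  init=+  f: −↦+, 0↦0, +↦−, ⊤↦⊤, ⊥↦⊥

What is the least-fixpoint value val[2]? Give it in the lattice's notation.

⊤

Worklist (10 pops):
  #1 pop 0: in=⊥ → + (no change)
  #2 pop 1: in=+ → − (was ⊥); enqueue [0]
  #3 pop 2: in=+ → + (was ⊥); enqueue [1]
  #4 pop 3: in=⊤ → ⊤ (was +); enqueue [2]
  #5 pop 0: in=⊤ → ⊤ (was +); enqueue [3]
  #6 pop 1: in=⊤ → ⊤ (was −); enqueue [0]
  #7 pop 2: in=⊤ → ⊤ (was +); enqueue [1]
  #8 pop 3: in=⊤ → ⊤ (no change)
  #9 pop 0: in=⊤ → ⊤ (no change)
  #10 pop 1: in=⊤ → ⊤ (no change)

Fixpoint:
  val[0] = ⊤
  val[1] = ⊤
  val[2] = ⊤
  val[3] = ⊤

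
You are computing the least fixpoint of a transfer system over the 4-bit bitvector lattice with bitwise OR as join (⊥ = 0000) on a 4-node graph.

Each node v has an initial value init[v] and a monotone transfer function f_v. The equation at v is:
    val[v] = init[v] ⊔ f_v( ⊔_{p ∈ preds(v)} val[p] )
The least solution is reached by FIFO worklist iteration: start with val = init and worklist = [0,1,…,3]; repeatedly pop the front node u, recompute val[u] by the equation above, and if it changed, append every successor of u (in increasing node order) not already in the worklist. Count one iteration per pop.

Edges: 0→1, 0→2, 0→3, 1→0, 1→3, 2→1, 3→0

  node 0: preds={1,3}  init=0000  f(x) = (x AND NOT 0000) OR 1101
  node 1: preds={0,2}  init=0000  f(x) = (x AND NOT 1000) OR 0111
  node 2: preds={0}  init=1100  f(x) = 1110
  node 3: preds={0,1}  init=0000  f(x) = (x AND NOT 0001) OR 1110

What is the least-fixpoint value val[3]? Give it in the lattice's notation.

1110

Worklist (8 pops):
  #1 pop 0: in=0000 → 1101 (was 0000); enqueue []
  #2 pop 1: in=1101 → 0111 (was 0000); enqueue [0]
  #3 pop 2: in=1101 → 1110 (was 1100); enqueue [1]
  #4 pop 3: in=1111 → 1110 (was 0000); enqueue []
  #5 pop 0: in=1111 → 1111 (was 1101); enqueue [2,3]
  #6 pop 1: in=1111 → 0111 (no change)
  #7 pop 2: in=1111 → 1110 (no change)
  #8 pop 3: in=1111 → 1110 (no change)

Fixpoint:
  val[0] = 1111
  val[1] = 0111
  val[2] = 1110
  val[3] = 1110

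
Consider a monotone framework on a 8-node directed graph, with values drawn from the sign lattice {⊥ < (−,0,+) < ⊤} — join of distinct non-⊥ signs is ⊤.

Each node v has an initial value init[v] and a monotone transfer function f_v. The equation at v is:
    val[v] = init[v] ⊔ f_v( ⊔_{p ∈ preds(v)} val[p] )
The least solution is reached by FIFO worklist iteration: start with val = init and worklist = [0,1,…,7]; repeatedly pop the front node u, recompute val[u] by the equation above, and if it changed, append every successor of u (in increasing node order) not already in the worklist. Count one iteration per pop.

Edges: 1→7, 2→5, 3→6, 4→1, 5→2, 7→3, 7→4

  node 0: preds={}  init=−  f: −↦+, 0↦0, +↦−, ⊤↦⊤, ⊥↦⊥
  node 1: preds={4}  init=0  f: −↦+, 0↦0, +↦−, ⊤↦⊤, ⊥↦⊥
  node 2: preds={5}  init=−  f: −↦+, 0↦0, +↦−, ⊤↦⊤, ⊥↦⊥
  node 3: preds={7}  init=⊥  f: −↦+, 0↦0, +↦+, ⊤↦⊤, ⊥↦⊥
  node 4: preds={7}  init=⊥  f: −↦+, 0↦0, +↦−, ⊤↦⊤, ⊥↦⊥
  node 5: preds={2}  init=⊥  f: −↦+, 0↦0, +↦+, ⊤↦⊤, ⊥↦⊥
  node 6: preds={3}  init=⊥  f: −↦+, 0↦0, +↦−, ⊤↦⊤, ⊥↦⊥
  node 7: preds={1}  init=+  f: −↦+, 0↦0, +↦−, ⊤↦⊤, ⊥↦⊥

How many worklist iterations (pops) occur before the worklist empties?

15

Iteration log — 15 steps:
  step 1. node 0  ⊔preds=⊥  new=−  stable
  step 2. node 1  ⊔preds=⊥  new=0  stable
  step 3. node 2  ⊔preds=⊥  new=−  stable
  step 4. node 3  ⊔preds=+  new=+  old=⊥  +wl: 
  step 5. node 4  ⊔preds=+  new=−  old=⊥  +wl: 1
  step 6. node 5  ⊔preds=−  new=+  old=⊥  +wl: 2
  step 7. node 6  ⊔preds=+  new=−  old=⊥  +wl: 
  step 8. node 7  ⊔preds=0  new=⊤  old=+  +wl: 3,4
  step 9. node 1  ⊔preds=−  new=⊤  old=0  +wl: 7
  step 10. node 2  ⊔preds=+  new=−  stable
  step 11. node 3  ⊔preds=⊤  new=⊤  old=+  +wl: 6
  step 12. node 4  ⊔preds=⊤  new=⊤  old=−  +wl: 1
  step 13. node 7  ⊔preds=⊤  new=⊤  stable
  step 14. node 6  ⊔preds=⊤  new=⊤  old=−  +wl: 
  step 15. node 1  ⊔preds=⊤  new=⊤  stable

Least fixpoint reached:
  node 0: −
  node 1: ⊤
  node 2: −
  node 3: ⊤
  node 4: ⊤
  node 5: +
  node 6: ⊤
  node 7: ⊤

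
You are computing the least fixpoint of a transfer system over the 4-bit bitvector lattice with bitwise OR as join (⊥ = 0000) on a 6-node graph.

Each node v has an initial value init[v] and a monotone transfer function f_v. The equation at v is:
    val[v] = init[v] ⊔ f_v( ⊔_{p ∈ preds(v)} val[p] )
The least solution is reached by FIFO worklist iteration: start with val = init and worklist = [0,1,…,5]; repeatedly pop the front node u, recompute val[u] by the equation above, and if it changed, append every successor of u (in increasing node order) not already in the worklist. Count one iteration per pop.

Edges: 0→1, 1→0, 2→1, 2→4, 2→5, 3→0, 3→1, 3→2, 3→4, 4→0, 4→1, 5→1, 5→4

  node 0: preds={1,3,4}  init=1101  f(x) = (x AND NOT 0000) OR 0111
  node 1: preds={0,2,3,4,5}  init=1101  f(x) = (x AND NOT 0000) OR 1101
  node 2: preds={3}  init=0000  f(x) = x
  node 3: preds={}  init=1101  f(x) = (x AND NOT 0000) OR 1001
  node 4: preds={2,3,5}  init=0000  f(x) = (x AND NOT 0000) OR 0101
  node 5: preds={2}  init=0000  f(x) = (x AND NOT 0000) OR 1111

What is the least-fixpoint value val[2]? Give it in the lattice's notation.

1101

Trace (11 dequeues):
  [1] u=0 | in 1101 | out 1111 | prev 1101 | push {}
  [2] u=1 | in 1111 | out 1111 | prev 1101 | push {0}
  [3] u=2 | in 1101 | out 1101 | prev 0000 | push {1}
  [4] u=3 | in 0000 | out 1101 | ==
  [5] u=4 | in 1101 | out 1101 | prev 0000 | push {}
  [6] u=5 | in 1101 | out 1111 | prev 0000 | push {4}
  [7] u=0 | in 1111 | out 1111 | ==
  [8] u=1 | in 1111 | out 1111 | ==
  [9] u=4 | in 1111 | out 1111 | prev 1101 | push {0,1}
  [10] u=0 | in 1111 | out 1111 | ==
  [11] u=1 | in 1111 | out 1111 | ==

Converged values:
  [0] 1111
  [1] 1111
  [2] 1101
  [3] 1101
  [4] 1111
  [5] 1111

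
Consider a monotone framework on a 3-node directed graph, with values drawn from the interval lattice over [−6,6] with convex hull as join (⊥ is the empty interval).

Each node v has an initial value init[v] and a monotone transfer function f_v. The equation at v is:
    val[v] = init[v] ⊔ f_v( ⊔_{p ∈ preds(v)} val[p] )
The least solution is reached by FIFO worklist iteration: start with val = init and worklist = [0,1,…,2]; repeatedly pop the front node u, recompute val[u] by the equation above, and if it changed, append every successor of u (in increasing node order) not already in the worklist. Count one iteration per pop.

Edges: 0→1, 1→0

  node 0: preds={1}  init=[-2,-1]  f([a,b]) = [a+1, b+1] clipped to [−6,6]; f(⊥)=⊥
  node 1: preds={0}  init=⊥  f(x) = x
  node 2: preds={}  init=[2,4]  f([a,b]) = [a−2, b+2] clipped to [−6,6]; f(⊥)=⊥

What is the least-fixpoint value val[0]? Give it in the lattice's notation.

[-2,6]

Iteration log — 18 steps:
  step 1. node 0  ⊔preds=⊥  new=[-2,-1]  stable
  step 2. node 1  ⊔preds=[-2,-1]  new=[-2,-1]  old=⊥  +wl: 0
  step 3. node 2  ⊔preds=⊥  new=[2,4]  stable
  step 4. node 0  ⊔preds=[-2,-1]  new=[-2,0]  old=[-2,-1]  +wl: 1
  step 5. node 1  ⊔preds=[-2,0]  new=[-2,0]  old=[-2,-1]  +wl: 0
  step 6. node 0  ⊔preds=[-2,0]  new=[-2,1]  old=[-2,0]  +wl: 1
  step 7. node 1  ⊔preds=[-2,1]  new=[-2,1]  old=[-2,0]  +wl: 0
  step 8. node 0  ⊔preds=[-2,1]  new=[-2,2]  old=[-2,1]  +wl: 1
  step 9. node 1  ⊔preds=[-2,2]  new=[-2,2]  old=[-2,1]  +wl: 0
  step 10. node 0  ⊔preds=[-2,2]  new=[-2,3]  old=[-2,2]  +wl: 1
  step 11. node 1  ⊔preds=[-2,3]  new=[-2,3]  old=[-2,2]  +wl: 0
  step 12. node 0  ⊔preds=[-2,3]  new=[-2,4]  old=[-2,3]  +wl: 1
  step 13. node 1  ⊔preds=[-2,4]  new=[-2,4]  old=[-2,3]  +wl: 0
  step 14. node 0  ⊔preds=[-2,4]  new=[-2,5]  old=[-2,4]  +wl: 1
  step 15. node 1  ⊔preds=[-2,5]  new=[-2,5]  old=[-2,4]  +wl: 0
  step 16. node 0  ⊔preds=[-2,5]  new=[-2,6]  old=[-2,5]  +wl: 1
  step 17. node 1  ⊔preds=[-2,6]  new=[-2,6]  old=[-2,5]  +wl: 0
  step 18. node 0  ⊔preds=[-2,6]  new=[-2,6]  stable

Least fixpoint reached:
  node 0: [-2,6]
  node 1: [-2,6]
  node 2: [2,4]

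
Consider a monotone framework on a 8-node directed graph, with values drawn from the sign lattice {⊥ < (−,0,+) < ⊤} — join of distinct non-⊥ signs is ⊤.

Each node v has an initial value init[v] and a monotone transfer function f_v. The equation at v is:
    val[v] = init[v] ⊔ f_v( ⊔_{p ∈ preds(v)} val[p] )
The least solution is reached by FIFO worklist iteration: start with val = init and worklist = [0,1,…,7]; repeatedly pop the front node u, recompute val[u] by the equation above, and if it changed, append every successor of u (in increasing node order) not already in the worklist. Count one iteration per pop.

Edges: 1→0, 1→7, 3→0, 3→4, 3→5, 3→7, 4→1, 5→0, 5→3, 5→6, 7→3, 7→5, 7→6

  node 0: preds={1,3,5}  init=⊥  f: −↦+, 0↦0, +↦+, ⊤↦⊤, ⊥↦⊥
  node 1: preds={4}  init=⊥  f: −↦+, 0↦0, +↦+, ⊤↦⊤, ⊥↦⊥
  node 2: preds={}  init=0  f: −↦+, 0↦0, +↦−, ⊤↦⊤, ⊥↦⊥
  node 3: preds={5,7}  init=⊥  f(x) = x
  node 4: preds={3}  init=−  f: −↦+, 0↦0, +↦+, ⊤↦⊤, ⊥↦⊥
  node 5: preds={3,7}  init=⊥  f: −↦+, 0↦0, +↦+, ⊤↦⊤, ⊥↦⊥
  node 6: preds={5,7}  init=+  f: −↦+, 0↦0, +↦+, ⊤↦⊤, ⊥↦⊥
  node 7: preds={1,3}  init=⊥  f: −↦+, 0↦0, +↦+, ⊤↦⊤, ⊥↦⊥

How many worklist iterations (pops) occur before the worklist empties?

Iteration log — 26 steps:
  step 1. node 0  ⊔preds=⊥  new=⊥  stable
  step 2. node 1  ⊔preds=−  new=+  old=⊥  +wl: 0
  step 3. node 2  ⊔preds=⊥  new=0  stable
  step 4. node 3  ⊔preds=⊥  new=⊥  stable
  step 5. node 4  ⊔preds=⊥  new=−  stable
  step 6. node 5  ⊔preds=⊥  new=⊥  stable
  step 7. node 6  ⊔preds=⊥  new=+  stable
  step 8. node 7  ⊔preds=+  new=+  old=⊥  +wl: 3,5,6
  step 9. node 0  ⊔preds=+  new=+  old=⊥  +wl: 
  step 10. node 3  ⊔preds=+  new=+  old=⊥  +wl: 0,4,7
  step 11. node 5  ⊔preds=+  new=+  old=⊥  +wl: 3
  step 12. node 6  ⊔preds=+  new=+  stable
  step 13. node 0  ⊔preds=+  new=+  stable
  step 14. node 4  ⊔preds=+  new=⊤  old=−  +wl: 1
  step 15. node 7  ⊔preds=+  new=+  stable
  step 16. node 3  ⊔preds=+  new=+  stable
  step 17. node 1  ⊔preds=⊤  new=⊤  old=+  +wl: 0,7
  step 18. node 0  ⊔preds=⊤  new=⊤  old=+  +wl: 
  step 19. node 7  ⊔preds=⊤  new=⊤  old=+  +wl: 3,5,6
  step 20. node 3  ⊔preds=⊤  new=⊤  old=+  +wl: 0,4,7
  step 21. node 5  ⊔preds=⊤  new=⊤  old=+  +wl: 3
  step 22. node 6  ⊔preds=⊤  new=⊤  old=+  +wl: 
  step 23. node 0  ⊔preds=⊤  new=⊤  stable
  step 24. node 4  ⊔preds=⊤  new=⊤  stable
  step 25. node 7  ⊔preds=⊤  new=⊤  stable
  step 26. node 3  ⊔preds=⊤  new=⊤  stable

Least fixpoint reached:
  node 0: ⊤
  node 1: ⊤
  node 2: 0
  node 3: ⊤
  node 4: ⊤
  node 5: ⊤
  node 6: ⊤
  node 7: ⊤

26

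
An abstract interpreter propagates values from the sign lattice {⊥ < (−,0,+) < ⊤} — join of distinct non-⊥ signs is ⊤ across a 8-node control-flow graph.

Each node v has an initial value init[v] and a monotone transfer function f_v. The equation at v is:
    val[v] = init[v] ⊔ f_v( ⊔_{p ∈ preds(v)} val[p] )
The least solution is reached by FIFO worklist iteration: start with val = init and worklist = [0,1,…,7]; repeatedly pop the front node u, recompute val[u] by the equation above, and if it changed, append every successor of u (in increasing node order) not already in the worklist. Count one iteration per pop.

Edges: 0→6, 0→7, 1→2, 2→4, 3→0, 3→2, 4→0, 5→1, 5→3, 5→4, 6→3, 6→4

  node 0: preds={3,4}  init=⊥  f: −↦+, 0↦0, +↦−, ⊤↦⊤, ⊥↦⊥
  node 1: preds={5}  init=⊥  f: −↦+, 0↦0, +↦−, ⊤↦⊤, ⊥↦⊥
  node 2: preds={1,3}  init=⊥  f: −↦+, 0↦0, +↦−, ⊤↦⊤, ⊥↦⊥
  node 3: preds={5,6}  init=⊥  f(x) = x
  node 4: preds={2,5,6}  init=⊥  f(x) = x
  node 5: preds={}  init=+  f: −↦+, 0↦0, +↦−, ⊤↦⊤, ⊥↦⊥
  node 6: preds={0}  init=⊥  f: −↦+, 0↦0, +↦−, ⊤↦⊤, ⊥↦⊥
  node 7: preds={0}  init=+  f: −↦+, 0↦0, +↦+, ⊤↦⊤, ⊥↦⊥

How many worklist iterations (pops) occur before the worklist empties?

21

Trace (21 dequeues):
  [1] u=0 | in ⊥ | out ⊥ | ==
  [2] u=1 | in + | out − | prev ⊥ | push {}
  [3] u=2 | in − | out + | prev ⊥ | push {}
  [4] u=3 | in + | out + | prev ⊥ | push {0,2}
  [5] u=4 | in + | out + | prev ⊥ | push {}
  [6] u=5 | in ⊥ | out + | ==
  [7] u=6 | in ⊥ | out ⊥ | ==
  [8] u=7 | in ⊥ | out + | ==
  [9] u=0 | in + | out − | prev ⊥ | push {6,7}
  [10] u=2 | in ⊤ | out ⊤ | prev + | push {4}
  [11] u=6 | in − | out + | prev ⊥ | push {3}
  [12] u=7 | in − | out + | ==
  [13] u=4 | in ⊤ | out ⊤ | prev + | push {0}
  [14] u=3 | in + | out + | ==
  [15] u=0 | in ⊤ | out ⊤ | prev − | push {6,7}
  [16] u=6 | in ⊤ | out ⊤ | prev + | push {3,4}
  [17] u=7 | in ⊤ | out ⊤ | prev + | push {}
  [18] u=3 | in ⊤ | out ⊤ | prev + | push {0,2}
  [19] u=4 | in ⊤ | out ⊤ | ==
  [20] u=0 | in ⊤ | out ⊤ | ==
  [21] u=2 | in ⊤ | out ⊤ | ==

Converged values:
  [0] ⊤
  [1] −
  [2] ⊤
  [3] ⊤
  [4] ⊤
  [5] +
  [6] ⊤
  [7] ⊤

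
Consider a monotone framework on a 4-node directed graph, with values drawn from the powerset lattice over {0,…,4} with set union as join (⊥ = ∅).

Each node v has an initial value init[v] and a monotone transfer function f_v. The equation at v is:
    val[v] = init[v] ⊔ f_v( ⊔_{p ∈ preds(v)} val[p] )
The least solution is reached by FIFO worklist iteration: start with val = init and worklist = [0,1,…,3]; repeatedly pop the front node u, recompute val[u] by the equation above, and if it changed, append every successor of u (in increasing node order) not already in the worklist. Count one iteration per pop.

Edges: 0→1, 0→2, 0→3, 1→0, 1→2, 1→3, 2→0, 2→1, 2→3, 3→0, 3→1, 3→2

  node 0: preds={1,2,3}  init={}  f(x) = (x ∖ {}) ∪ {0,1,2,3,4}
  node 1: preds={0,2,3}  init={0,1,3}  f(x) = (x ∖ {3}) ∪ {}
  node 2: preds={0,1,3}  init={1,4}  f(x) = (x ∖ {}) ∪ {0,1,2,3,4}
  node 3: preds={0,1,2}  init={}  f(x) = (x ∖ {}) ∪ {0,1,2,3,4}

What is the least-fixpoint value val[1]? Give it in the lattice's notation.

Trace (7 dequeues):
  [1] u=0 | in {0,1,3,4} | out {0,1,2,3,4} | prev {} | push {}
  [2] u=1 | in {0,1,2,3,4} | out {0,1,2,3,4} | prev {0,1,3} | push {0}
  [3] u=2 | in {0,1,2,3,4} | out {0,1,2,3,4} | prev {1,4} | push {1}
  [4] u=3 | in {0,1,2,3,4} | out {0,1,2,3,4} | prev {} | push {2}
  [5] u=0 | in {0,1,2,3,4} | out {0,1,2,3,4} | ==
  [6] u=1 | in {0,1,2,3,4} | out {0,1,2,3,4} | ==
  [7] u=2 | in {0,1,2,3,4} | out {0,1,2,3,4} | ==

Converged values:
  [0] {0,1,2,3,4}
  [1] {0,1,2,3,4}
  [2] {0,1,2,3,4}
  [3] {0,1,2,3,4}

{0,1,2,3,4}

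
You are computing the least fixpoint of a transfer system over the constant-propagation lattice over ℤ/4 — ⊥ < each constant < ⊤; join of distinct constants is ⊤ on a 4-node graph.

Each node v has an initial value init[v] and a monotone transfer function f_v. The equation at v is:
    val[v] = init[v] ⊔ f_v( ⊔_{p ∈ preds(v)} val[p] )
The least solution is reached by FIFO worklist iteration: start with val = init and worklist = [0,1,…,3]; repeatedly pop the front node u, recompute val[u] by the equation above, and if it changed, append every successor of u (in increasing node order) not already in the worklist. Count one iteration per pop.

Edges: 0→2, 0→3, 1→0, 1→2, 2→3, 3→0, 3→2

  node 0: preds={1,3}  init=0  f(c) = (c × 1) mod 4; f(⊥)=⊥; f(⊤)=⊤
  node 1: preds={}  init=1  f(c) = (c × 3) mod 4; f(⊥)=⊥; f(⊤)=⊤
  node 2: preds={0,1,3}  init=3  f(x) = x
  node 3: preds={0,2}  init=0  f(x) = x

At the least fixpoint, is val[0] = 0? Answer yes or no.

Trace (6 dequeues):
  [1] u=0 | in ⊤ | out ⊤ | prev 0 | push {}
  [2] u=1 | in ⊥ | out 1 | ==
  [3] u=2 | in ⊤ | out ⊤ | prev 3 | push {}
  [4] u=3 | in ⊤ | out ⊤ | prev 0 | push {0,2}
  [5] u=0 | in ⊤ | out ⊤ | ==
  [6] u=2 | in ⊤ | out ⊤ | ==

Converged values:
  [0] ⊤
  [1] 1
  [2] ⊤
  [3] ⊤

no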